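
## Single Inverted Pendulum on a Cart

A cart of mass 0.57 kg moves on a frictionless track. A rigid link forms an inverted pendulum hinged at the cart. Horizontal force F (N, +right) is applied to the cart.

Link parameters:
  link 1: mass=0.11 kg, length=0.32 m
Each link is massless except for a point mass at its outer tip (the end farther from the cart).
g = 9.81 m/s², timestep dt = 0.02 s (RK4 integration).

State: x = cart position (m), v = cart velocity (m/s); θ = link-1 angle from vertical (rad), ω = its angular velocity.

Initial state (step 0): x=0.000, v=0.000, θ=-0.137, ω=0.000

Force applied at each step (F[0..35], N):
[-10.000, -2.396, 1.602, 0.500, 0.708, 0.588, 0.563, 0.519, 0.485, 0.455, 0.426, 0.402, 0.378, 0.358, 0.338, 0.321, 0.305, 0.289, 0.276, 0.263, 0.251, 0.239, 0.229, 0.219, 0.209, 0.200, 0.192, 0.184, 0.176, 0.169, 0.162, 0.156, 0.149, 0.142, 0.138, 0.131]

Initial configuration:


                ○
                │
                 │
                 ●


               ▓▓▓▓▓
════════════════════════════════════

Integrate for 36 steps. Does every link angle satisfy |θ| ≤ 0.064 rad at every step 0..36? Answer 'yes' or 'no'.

Answer: no

Derivation:
apply F[0]=-10.000 → step 1: x=-0.003, v=-0.345, θ=-0.127, ω=0.986
apply F[1]=-2.396 → step 2: x=-0.011, v=-0.424, θ=-0.106, ω=1.162
apply F[2]=+1.602 → step 3: x=-0.019, v=-0.365, θ=-0.085, ω=0.918
apply F[3]=+0.500 → step 4: x=-0.026, v=-0.345, θ=-0.068, ω=0.808
apply F[4]=+0.708 → step 5: x=-0.033, v=-0.317, θ=-0.053, ω=0.687
apply F[5]=+0.588 → step 6: x=-0.039, v=-0.295, θ=-0.040, ω=0.589
apply F[6]=+0.563 → step 7: x=-0.045, v=-0.274, θ=-0.029, ω=0.502
apply F[7]=+0.519 → step 8: x=-0.050, v=-0.255, θ=-0.020, ω=0.428
apply F[8]=+0.485 → step 9: x=-0.055, v=-0.237, θ=-0.012, ω=0.363
apply F[9]=+0.455 → step 10: x=-0.059, v=-0.221, θ=-0.005, ω=0.307
apply F[10]=+0.426 → step 11: x=-0.064, v=-0.206, θ=0.000, ω=0.259
apply F[11]=+0.402 → step 12: x=-0.068, v=-0.192, θ=0.005, ω=0.217
apply F[12]=+0.378 → step 13: x=-0.071, v=-0.179, θ=0.009, ω=0.181
apply F[13]=+0.358 → step 14: x=-0.075, v=-0.167, θ=0.012, ω=0.149
apply F[14]=+0.338 → step 15: x=-0.078, v=-0.156, θ=0.015, ω=0.122
apply F[15]=+0.321 → step 16: x=-0.081, v=-0.145, θ=0.017, ω=0.099
apply F[16]=+0.305 → step 17: x=-0.084, v=-0.135, θ=0.019, ω=0.079
apply F[17]=+0.289 → step 18: x=-0.086, v=-0.126, θ=0.021, ω=0.062
apply F[18]=+0.276 → step 19: x=-0.089, v=-0.117, θ=0.022, ω=0.047
apply F[19]=+0.263 → step 20: x=-0.091, v=-0.108, θ=0.022, ω=0.034
apply F[20]=+0.251 → step 21: x=-0.093, v=-0.100, θ=0.023, ω=0.024
apply F[21]=+0.239 → step 22: x=-0.095, v=-0.093, θ=0.023, ω=0.014
apply F[22]=+0.229 → step 23: x=-0.097, v=-0.086, θ=0.024, ω=0.006
apply F[23]=+0.219 → step 24: x=-0.099, v=-0.079, θ=0.024, ω=-0.000
apply F[24]=+0.209 → step 25: x=-0.100, v=-0.072, θ=0.024, ω=-0.006
apply F[25]=+0.200 → step 26: x=-0.101, v=-0.066, θ=0.023, ω=-0.011
apply F[26]=+0.192 → step 27: x=-0.103, v=-0.060, θ=0.023, ω=-0.015
apply F[27]=+0.184 → step 28: x=-0.104, v=-0.055, θ=0.023, ω=-0.018
apply F[28]=+0.176 → step 29: x=-0.105, v=-0.050, θ=0.023, ω=-0.021
apply F[29]=+0.169 → step 30: x=-0.106, v=-0.044, θ=0.022, ω=-0.023
apply F[30]=+0.162 → step 31: x=-0.107, v=-0.040, θ=0.022, ω=-0.025
apply F[31]=+0.156 → step 32: x=-0.107, v=-0.035, θ=0.021, ω=-0.026
apply F[32]=+0.149 → step 33: x=-0.108, v=-0.031, θ=0.021, ω=-0.027
apply F[33]=+0.142 → step 34: x=-0.109, v=-0.026, θ=0.020, ω=-0.028
apply F[34]=+0.138 → step 35: x=-0.109, v=-0.022, θ=0.019, ω=-0.029
apply F[35]=+0.131 → step 36: x=-0.110, v=-0.018, θ=0.019, ω=-0.029
Max |angle| over trajectory = 0.137 rad; bound = 0.064 → exceeded.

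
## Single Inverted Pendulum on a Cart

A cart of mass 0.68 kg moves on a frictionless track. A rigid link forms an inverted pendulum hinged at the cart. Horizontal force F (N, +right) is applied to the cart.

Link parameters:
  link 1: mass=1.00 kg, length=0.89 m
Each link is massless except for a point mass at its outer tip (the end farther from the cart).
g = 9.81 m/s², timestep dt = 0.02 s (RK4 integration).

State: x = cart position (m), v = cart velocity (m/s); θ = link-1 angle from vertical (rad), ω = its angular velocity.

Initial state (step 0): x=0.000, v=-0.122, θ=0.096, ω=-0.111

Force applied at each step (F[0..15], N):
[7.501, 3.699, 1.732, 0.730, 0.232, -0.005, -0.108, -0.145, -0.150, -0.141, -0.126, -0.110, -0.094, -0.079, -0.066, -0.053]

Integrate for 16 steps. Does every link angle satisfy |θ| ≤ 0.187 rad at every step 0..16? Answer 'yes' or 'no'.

Answer: yes

Derivation:
apply F[0]=+7.501 → step 1: x=-0.001, v=0.069, θ=0.092, ω=-0.304
apply F[1]=+3.699 → step 2: x=0.002, v=0.152, θ=0.085, ω=-0.377
apply F[2]=+1.732 → step 3: x=0.005, v=0.180, θ=0.077, ω=-0.390
apply F[3]=+0.730 → step 4: x=0.009, v=0.180, θ=0.070, ω=-0.375
apply F[4]=+0.232 → step 5: x=0.012, v=0.168, θ=0.063, ω=-0.347
apply F[5]=-0.005 → step 6: x=0.015, v=0.151, θ=0.056, ω=-0.315
apply F[6]=-0.108 → step 7: x=0.018, v=0.133, θ=0.050, ω=-0.283
apply F[7]=-0.145 → step 8: x=0.021, v=0.115, θ=0.045, ω=-0.252
apply F[8]=-0.150 → step 9: x=0.023, v=0.099, θ=0.040, ω=-0.225
apply F[9]=-0.141 → step 10: x=0.025, v=0.084, θ=0.036, ω=-0.200
apply F[10]=-0.126 → step 11: x=0.026, v=0.071, θ=0.032, ω=-0.177
apply F[11]=-0.110 → step 12: x=0.027, v=0.059, θ=0.028, ω=-0.157
apply F[12]=-0.094 → step 13: x=0.028, v=0.048, θ=0.026, ω=-0.139
apply F[13]=-0.079 → step 14: x=0.029, v=0.039, θ=0.023, ω=-0.124
apply F[14]=-0.066 → step 15: x=0.030, v=0.031, θ=0.021, ω=-0.110
apply F[15]=-0.053 → step 16: x=0.031, v=0.024, θ=0.018, ω=-0.097
Max |angle| over trajectory = 0.096 rad; bound = 0.187 → within bound.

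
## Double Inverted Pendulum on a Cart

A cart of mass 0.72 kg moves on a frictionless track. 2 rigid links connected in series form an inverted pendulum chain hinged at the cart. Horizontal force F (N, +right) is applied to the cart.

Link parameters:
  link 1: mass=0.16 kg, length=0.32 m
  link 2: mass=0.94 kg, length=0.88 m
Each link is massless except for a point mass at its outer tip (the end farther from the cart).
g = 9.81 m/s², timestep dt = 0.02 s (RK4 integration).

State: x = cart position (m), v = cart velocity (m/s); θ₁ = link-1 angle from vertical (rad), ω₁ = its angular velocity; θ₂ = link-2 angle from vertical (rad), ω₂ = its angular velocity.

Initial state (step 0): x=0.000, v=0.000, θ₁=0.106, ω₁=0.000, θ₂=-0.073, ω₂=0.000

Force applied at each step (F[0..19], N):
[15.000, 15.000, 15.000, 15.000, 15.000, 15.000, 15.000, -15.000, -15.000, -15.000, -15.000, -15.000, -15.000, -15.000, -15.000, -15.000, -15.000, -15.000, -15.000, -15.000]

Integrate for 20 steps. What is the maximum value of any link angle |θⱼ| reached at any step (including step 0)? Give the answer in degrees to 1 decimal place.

apply F[0]=+15.000 → step 1: x=0.004, v=0.385, θ₁=0.101, ω₁=-0.500, θ₂=-0.076, ω₂=-0.274
apply F[1]=+15.000 → step 2: x=0.015, v=0.774, θ₁=0.086, ω₁=-1.054, θ₂=-0.084, ω₂=-0.533
apply F[2]=+15.000 → step 3: x=0.035, v=1.171, θ₁=0.058, ω₁=-1.725, θ₂=-0.097, ω₂=-0.759
apply F[3]=+15.000 → step 4: x=0.062, v=1.579, θ₁=0.015, ω₁=-2.581, θ₂=-0.114, ω₂=-0.930
apply F[4]=+15.000 → step 5: x=0.098, v=1.997, θ₁=-0.047, ω₁=-3.687, θ₂=-0.134, ω₂=-1.022
apply F[5]=+15.000 → step 6: x=0.142, v=2.415, θ₁=-0.134, ω₁=-5.013, θ₂=-0.154, ω₂=-1.036
apply F[6]=+15.000 → step 7: x=0.194, v=2.801, θ₁=-0.247, ω₁=-6.252, θ₂=-0.175, ω₂=-1.062
apply F[7]=-15.000 → step 8: x=0.247, v=2.415, θ₁=-0.363, ω₁=-5.432, θ₂=-0.196, ω₂=-0.996
apply F[8]=-15.000 → step 9: x=0.291, v=2.065, θ₁=-0.467, ω₁=-5.069, θ₂=-0.214, ω₂=-0.822
apply F[9]=-15.000 → step 10: x=0.329, v=1.731, θ₁=-0.568, ω₁=-5.027, θ₂=-0.228, ω₂=-0.570
apply F[10]=-15.000 → step 11: x=0.361, v=1.403, θ₁=-0.670, ω₁=-5.176, θ₂=-0.237, ω₂=-0.279
apply F[11]=-15.000 → step 12: x=0.385, v=1.069, θ₁=-0.775, ω₁=-5.423, θ₂=-0.239, ω₂=0.021
apply F[12]=-15.000 → step 13: x=0.403, v=0.727, θ₁=-0.887, ω₁=-5.712, θ₂=-0.236, ω₂=0.308
apply F[13]=-15.000 → step 14: x=0.414, v=0.374, θ₁=-1.004, ω₁=-6.019, θ₂=-0.227, ω₂=0.568
apply F[14]=-15.000 → step 15: x=0.418, v=0.009, θ₁=-1.128, ω₁=-6.339, θ₂=-0.213, ω₂=0.793
apply F[15]=-15.000 → step 16: x=0.415, v=-0.368, θ₁=-1.258, ω₁=-6.683, θ₂=-0.196, ω₂=0.978
apply F[16]=-15.000 → step 17: x=0.403, v=-0.755, θ₁=-1.395, ω₁=-7.074, θ₂=-0.175, ω₂=1.117
apply F[17]=-15.000 → step 18: x=0.384, v=-1.155, θ₁=-1.541, ω₁=-7.547, θ₂=-0.151, ω₂=1.200
apply F[18]=-15.000 → step 19: x=0.357, v=-1.570, θ₁=-1.698, ω₁=-8.158, θ₂=-0.127, ω₂=1.210
apply F[19]=-15.000 → step 20: x=0.321, v=-2.005, θ₁=-1.869, ω₁=-9.005, θ₂=-0.104, ω₂=1.115
Max |angle| over trajectory = 1.869 rad = 107.1°.

Answer: 107.1°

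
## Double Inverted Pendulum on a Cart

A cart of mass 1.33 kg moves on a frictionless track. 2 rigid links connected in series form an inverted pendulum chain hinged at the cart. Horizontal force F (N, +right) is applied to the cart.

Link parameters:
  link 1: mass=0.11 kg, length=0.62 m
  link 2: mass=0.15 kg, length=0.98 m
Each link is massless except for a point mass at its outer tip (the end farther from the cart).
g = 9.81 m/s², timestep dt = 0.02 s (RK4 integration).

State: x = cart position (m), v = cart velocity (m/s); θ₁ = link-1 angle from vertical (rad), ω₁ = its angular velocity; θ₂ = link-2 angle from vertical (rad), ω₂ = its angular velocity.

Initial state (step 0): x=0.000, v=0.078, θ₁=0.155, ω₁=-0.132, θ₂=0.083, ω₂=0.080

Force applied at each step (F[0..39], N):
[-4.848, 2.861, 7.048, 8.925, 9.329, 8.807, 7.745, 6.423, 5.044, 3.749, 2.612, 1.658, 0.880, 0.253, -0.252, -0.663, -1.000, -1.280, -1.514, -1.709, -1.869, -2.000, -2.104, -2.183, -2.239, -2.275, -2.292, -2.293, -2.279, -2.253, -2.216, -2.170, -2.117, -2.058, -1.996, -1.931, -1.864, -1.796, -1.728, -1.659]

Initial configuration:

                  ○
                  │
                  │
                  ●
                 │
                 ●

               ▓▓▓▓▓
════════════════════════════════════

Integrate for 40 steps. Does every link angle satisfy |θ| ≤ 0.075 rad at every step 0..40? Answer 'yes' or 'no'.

Answer: no

Derivation:
apply F[0]=-4.848 → step 1: x=0.001, v=-0.000, θ₁=0.154, ω₁=0.069, θ₂=0.084, ω₂=0.049
apply F[1]=+2.861 → step 2: x=0.001, v=0.037, θ₁=0.156, ω₁=0.090, θ₂=0.085, ω₂=0.016
apply F[2]=+7.048 → step 3: x=0.003, v=0.136, θ₁=0.157, ω₁=0.013, θ₂=0.085, ω₂=-0.020
apply F[3]=+8.925 → step 4: x=0.007, v=0.264, θ₁=0.156, ω₁=-0.107, θ₂=0.084, ω₂=-0.057
apply F[4]=+9.329 → step 5: x=0.013, v=0.398, θ₁=0.153, ω₁=-0.239, θ₂=0.083, ω₂=-0.094
apply F[5]=+8.807 → step 6: x=0.023, v=0.524, θ₁=0.147, ω₁=-0.362, θ₂=0.080, ω₂=-0.128
apply F[6]=+7.745 → step 7: x=0.034, v=0.635, θ₁=0.138, ω₁=-0.465, θ₂=0.078, ω₂=-0.160
apply F[7]=+6.423 → step 8: x=0.048, v=0.726, θ₁=0.128, ω₁=-0.543, θ₂=0.074, ω₂=-0.188
apply F[8]=+5.044 → step 9: x=0.063, v=0.797, θ₁=0.117, ω₁=-0.596, θ₂=0.070, ω₂=-0.212
apply F[9]=+3.749 → step 10: x=0.080, v=0.850, θ₁=0.105, ω₁=-0.626, θ₂=0.066, ω₂=-0.232
apply F[10]=+2.612 → step 11: x=0.097, v=0.885, θ₁=0.092, ω₁=-0.637, θ₂=0.061, ω₂=-0.249
apply F[11]=+1.658 → step 12: x=0.115, v=0.907, θ₁=0.079, ω₁=-0.634, θ₂=0.056, ω₂=-0.261
apply F[12]=+0.880 → step 13: x=0.133, v=0.917, θ₁=0.067, ω₁=-0.619, θ₂=0.050, ω₂=-0.271
apply F[13]=+0.253 → step 14: x=0.152, v=0.919, θ₁=0.055, ω₁=-0.597, θ₂=0.045, ω₂=-0.277
apply F[14]=-0.252 → step 15: x=0.170, v=0.913, θ₁=0.043, ω₁=-0.570, θ₂=0.039, ω₂=-0.280
apply F[15]=-0.663 → step 16: x=0.188, v=0.902, θ₁=0.032, ω₁=-0.539, θ₂=0.034, ω₂=-0.280
apply F[16]=-1.000 → step 17: x=0.206, v=0.886, θ₁=0.022, ω₁=-0.507, θ₂=0.028, ω₂=-0.278
apply F[17]=-1.280 → step 18: x=0.223, v=0.866, θ₁=0.012, ω₁=-0.473, θ₂=0.023, ω₂=-0.274
apply F[18]=-1.514 → step 19: x=0.240, v=0.843, θ₁=0.003, ω₁=-0.439, θ₂=0.017, ω₂=-0.268
apply F[19]=-1.709 → step 20: x=0.257, v=0.817, θ₁=-0.006, ω₁=-0.405, θ₂=0.012, ω₂=-0.261
apply F[20]=-1.869 → step 21: x=0.273, v=0.790, θ₁=-0.014, ω₁=-0.371, θ₂=0.007, ω₂=-0.252
apply F[21]=-2.000 → step 22: x=0.289, v=0.760, θ₁=-0.021, ω₁=-0.338, θ₂=0.002, ω₂=-0.242
apply F[22]=-2.104 → step 23: x=0.304, v=0.730, θ₁=-0.027, ω₁=-0.306, θ₂=-0.003, ω₂=-0.231
apply F[23]=-2.183 → step 24: x=0.318, v=0.698, θ₁=-0.033, ω₁=-0.275, θ₂=-0.007, ω₂=-0.219
apply F[24]=-2.239 → step 25: x=0.331, v=0.666, θ₁=-0.038, ω₁=-0.246, θ₂=-0.012, ω₂=-0.207
apply F[25]=-2.275 → step 26: x=0.344, v=0.633, θ₁=-0.043, ω₁=-0.217, θ₂=-0.016, ω₂=-0.194
apply F[26]=-2.292 → step 27: x=0.357, v=0.600, θ₁=-0.047, ω₁=-0.191, θ₂=-0.020, ω₂=-0.182
apply F[27]=-2.293 → step 28: x=0.368, v=0.568, θ₁=-0.050, ω₁=-0.165, θ₂=-0.023, ω₂=-0.169
apply F[28]=-2.279 → step 29: x=0.379, v=0.535, θ₁=-0.053, ω₁=-0.141, θ₂=-0.026, ω₂=-0.156
apply F[29]=-2.253 → step 30: x=0.390, v=0.503, θ₁=-0.056, ω₁=-0.119, θ₂=-0.029, ω₂=-0.143
apply F[30]=-2.216 → step 31: x=0.400, v=0.472, θ₁=-0.058, ω₁=-0.099, θ₂=-0.032, ω₂=-0.130
apply F[31]=-2.170 → step 32: x=0.409, v=0.442, θ₁=-0.060, ω₁=-0.080, θ₂=-0.034, ω₂=-0.118
apply F[32]=-2.117 → step 33: x=0.417, v=0.413, θ₁=-0.061, ω₁=-0.062, θ₂=-0.037, ω₂=-0.106
apply F[33]=-2.058 → step 34: x=0.425, v=0.384, θ₁=-0.063, ω₁=-0.047, θ₂=-0.039, ω₂=-0.094
apply F[34]=-1.996 → step 35: x=0.433, v=0.356, θ₁=-0.063, ω₁=-0.032, θ₂=-0.040, ω₂=-0.083
apply F[35]=-1.931 → step 36: x=0.440, v=0.330, θ₁=-0.064, ω₁=-0.019, θ₂=-0.042, ω₂=-0.073
apply F[36]=-1.864 → step 37: x=0.446, v=0.304, θ₁=-0.064, ω₁=-0.008, θ₂=-0.043, ω₂=-0.063
apply F[37]=-1.796 → step 38: x=0.452, v=0.280, θ₁=-0.064, ω₁=0.003, θ₂=-0.045, ω₂=-0.053
apply F[38]=-1.728 → step 39: x=0.457, v=0.256, θ₁=-0.064, ω₁=0.012, θ₂=-0.046, ω₂=-0.044
apply F[39]=-1.659 → step 40: x=0.462, v=0.234, θ₁=-0.064, ω₁=0.020, θ₂=-0.046, ω₂=-0.035
Max |angle| over trajectory = 0.157 rad; bound = 0.075 → exceeded.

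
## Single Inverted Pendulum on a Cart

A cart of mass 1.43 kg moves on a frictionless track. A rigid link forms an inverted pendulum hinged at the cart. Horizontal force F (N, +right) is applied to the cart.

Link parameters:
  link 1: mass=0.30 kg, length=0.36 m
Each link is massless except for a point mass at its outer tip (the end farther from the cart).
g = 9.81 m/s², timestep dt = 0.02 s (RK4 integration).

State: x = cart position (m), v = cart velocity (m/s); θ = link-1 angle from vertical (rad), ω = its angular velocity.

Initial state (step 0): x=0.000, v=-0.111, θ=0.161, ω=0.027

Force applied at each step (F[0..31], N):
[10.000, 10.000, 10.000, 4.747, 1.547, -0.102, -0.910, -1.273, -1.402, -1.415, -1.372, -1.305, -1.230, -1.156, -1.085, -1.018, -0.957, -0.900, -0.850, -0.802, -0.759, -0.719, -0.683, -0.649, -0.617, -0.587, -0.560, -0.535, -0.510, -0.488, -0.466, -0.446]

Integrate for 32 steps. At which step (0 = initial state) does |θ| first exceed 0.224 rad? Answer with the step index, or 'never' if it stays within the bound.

apply F[0]=+10.000 → step 1: x=-0.001, v=0.022, θ=0.159, ω=-0.250
apply F[1]=+10.000 → step 2: x=0.001, v=0.155, θ=0.151, ω=-0.530
apply F[2]=+10.000 → step 3: x=0.005, v=0.288, θ=0.138, ω=-0.819
apply F[3]=+4.747 → step 4: x=0.012, v=0.349, θ=0.120, ω=-0.917
apply F[4]=+1.547 → step 5: x=0.019, v=0.366, θ=0.102, ω=-0.904
apply F[5]=-0.102 → step 6: x=0.026, v=0.361, θ=0.085, ω=-0.839
apply F[6]=-0.910 → step 7: x=0.033, v=0.345, θ=0.069, ω=-0.754
apply F[7]=-1.273 → step 8: x=0.040, v=0.325, θ=0.055, ω=-0.664
apply F[8]=-1.402 → step 9: x=0.046, v=0.304, θ=0.042, ω=-0.578
apply F[9]=-1.415 → step 10: x=0.052, v=0.282, θ=0.031, ω=-0.499
apply F[10]=-1.372 → step 11: x=0.057, v=0.262, θ=0.022, ω=-0.428
apply F[11]=-1.305 → step 12: x=0.063, v=0.243, θ=0.014, ω=-0.366
apply F[12]=-1.230 → step 13: x=0.067, v=0.225, θ=0.007, ω=-0.311
apply F[13]=-1.156 → step 14: x=0.072, v=0.209, θ=0.002, ω=-0.263
apply F[14]=-1.085 → step 15: x=0.076, v=0.194, θ=-0.003, ω=-0.221
apply F[15]=-1.018 → step 16: x=0.079, v=0.180, θ=-0.007, ω=-0.185
apply F[16]=-0.957 → step 17: x=0.083, v=0.167, θ=-0.011, ω=-0.154
apply F[17]=-0.900 → step 18: x=0.086, v=0.155, θ=-0.013, ω=-0.127
apply F[18]=-0.850 → step 19: x=0.089, v=0.144, θ=-0.016, ω=-0.104
apply F[19]=-0.802 → step 20: x=0.092, v=0.133, θ=-0.018, ω=-0.083
apply F[20]=-0.759 → step 21: x=0.094, v=0.123, θ=-0.019, ω=-0.066
apply F[21]=-0.719 → step 22: x=0.097, v=0.114, θ=-0.020, ω=-0.051
apply F[22]=-0.683 → step 23: x=0.099, v=0.105, θ=-0.021, ω=-0.038
apply F[23]=-0.649 → step 24: x=0.101, v=0.097, θ=-0.022, ω=-0.027
apply F[24]=-0.617 → step 25: x=0.103, v=0.089, θ=-0.022, ω=-0.018
apply F[25]=-0.587 → step 26: x=0.104, v=0.082, θ=-0.023, ω=-0.010
apply F[26]=-0.560 → step 27: x=0.106, v=0.075, θ=-0.023, ω=-0.003
apply F[27]=-0.535 → step 28: x=0.107, v=0.069, θ=-0.023, ω=0.003
apply F[28]=-0.510 → step 29: x=0.109, v=0.062, θ=-0.023, ω=0.008
apply F[29]=-0.488 → step 30: x=0.110, v=0.057, θ=-0.022, ω=0.012
apply F[30]=-0.466 → step 31: x=0.111, v=0.051, θ=-0.022, ω=0.015
apply F[31]=-0.446 → step 32: x=0.112, v=0.046, θ=-0.022, ω=0.018
max |θ| = 0.161 ≤ 0.224 over all 33 states.

Answer: never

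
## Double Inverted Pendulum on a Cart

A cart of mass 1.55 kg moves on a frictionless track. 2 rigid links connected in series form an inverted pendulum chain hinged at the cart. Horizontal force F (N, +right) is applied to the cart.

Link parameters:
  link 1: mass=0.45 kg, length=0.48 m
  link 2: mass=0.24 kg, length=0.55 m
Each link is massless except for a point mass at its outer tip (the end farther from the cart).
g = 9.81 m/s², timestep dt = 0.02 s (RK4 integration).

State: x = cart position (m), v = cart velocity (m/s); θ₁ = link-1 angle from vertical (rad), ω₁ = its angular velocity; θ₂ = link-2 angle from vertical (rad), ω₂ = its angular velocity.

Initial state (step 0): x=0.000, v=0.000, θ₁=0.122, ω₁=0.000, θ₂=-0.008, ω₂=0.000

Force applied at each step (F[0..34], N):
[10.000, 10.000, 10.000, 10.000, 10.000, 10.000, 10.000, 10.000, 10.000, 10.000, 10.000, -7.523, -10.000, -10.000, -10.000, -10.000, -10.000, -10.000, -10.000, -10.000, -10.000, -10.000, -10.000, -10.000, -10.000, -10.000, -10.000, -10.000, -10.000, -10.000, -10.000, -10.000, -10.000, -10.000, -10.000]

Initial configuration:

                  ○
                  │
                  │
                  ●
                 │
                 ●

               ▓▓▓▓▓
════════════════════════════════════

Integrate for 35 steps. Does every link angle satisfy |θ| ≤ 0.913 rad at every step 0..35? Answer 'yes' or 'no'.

apply F[0]=+10.000 → step 1: x=0.001, v=0.118, θ₁=0.120, ω₁=-0.165, θ₂=-0.009, ω₂=-0.075
apply F[1]=+10.000 → step 2: x=0.005, v=0.236, θ₁=0.115, ω₁=-0.332, θ₂=-0.011, ω₂=-0.148
apply F[2]=+10.000 → step 3: x=0.011, v=0.355, θ₁=0.107, ω₁=-0.505, θ₂=-0.015, ω₂=-0.219
apply F[3]=+10.000 → step 4: x=0.019, v=0.475, θ₁=0.095, ω₁=-0.686, θ₂=-0.020, ω₂=-0.285
apply F[4]=+10.000 → step 5: x=0.030, v=0.596, θ₁=0.080, ω₁=-0.878, θ₂=-0.026, ω₂=-0.346
apply F[5]=+10.000 → step 6: x=0.043, v=0.719, θ₁=0.060, ω₁=-1.083, θ₂=-0.034, ω₂=-0.400
apply F[6]=+10.000 → step 7: x=0.058, v=0.844, θ₁=0.036, ω₁=-1.306, θ₂=-0.042, ω₂=-0.445
apply F[7]=+10.000 → step 8: x=0.077, v=0.971, θ₁=0.008, ω₁=-1.548, θ₂=-0.051, ω₂=-0.479
apply F[8]=+10.000 → step 9: x=0.097, v=1.101, θ₁=-0.026, ω₁=-1.814, θ₂=-0.061, ω₂=-0.501
apply F[9]=+10.000 → step 10: x=0.121, v=1.233, θ₁=-0.065, ω₁=-2.103, θ₂=-0.071, ω₂=-0.510
apply F[10]=+10.000 → step 11: x=0.147, v=1.367, θ₁=-0.110, ω₁=-2.419, θ₂=-0.081, ω₂=-0.506
apply F[11]=-7.523 → step 12: x=0.173, v=1.279, θ₁=-0.157, ω₁=-2.300, θ₂=-0.091, ω₂=-0.486
apply F[12]=-10.000 → step 13: x=0.198, v=1.163, θ₁=-0.202, ω₁=-2.150, θ₂=-0.101, ω₂=-0.448
apply F[13]=-10.000 → step 14: x=0.220, v=1.051, θ₁=-0.244, ω₁=-2.035, θ₂=-0.109, ω₂=-0.391
apply F[14]=-10.000 → step 15: x=0.240, v=0.943, θ₁=-0.283, ω₁=-1.953, θ₂=-0.116, ω₂=-0.317
apply F[15]=-10.000 → step 16: x=0.257, v=0.838, θ₁=-0.322, ω₁=-1.901, θ₂=-0.122, ω₂=-0.225
apply F[16]=-10.000 → step 17: x=0.273, v=0.735, θ₁=-0.360, ω₁=-1.879, θ₂=-0.125, ω₂=-0.117
apply F[17]=-10.000 → step 18: x=0.287, v=0.636, θ₁=-0.397, ω₁=-1.886, θ₂=-0.126, ω₂=0.008
apply F[18]=-10.000 → step 19: x=0.299, v=0.539, θ₁=-0.435, ω₁=-1.919, θ₂=-0.125, ω₂=0.149
apply F[19]=-10.000 → step 20: x=0.308, v=0.443, θ₁=-0.474, ω₁=-1.979, θ₂=-0.120, ω₂=0.305
apply F[20]=-10.000 → step 21: x=0.316, v=0.349, θ₁=-0.515, ω₁=-2.063, θ₂=-0.112, ω₂=0.475
apply F[21]=-10.000 → step 22: x=0.322, v=0.256, θ₁=-0.557, ω₁=-2.170, θ₂=-0.101, ω₂=0.658
apply F[22]=-10.000 → step 23: x=0.327, v=0.163, θ₁=-0.602, ω₁=-2.297, θ₂=-0.086, ω₂=0.850
apply F[23]=-10.000 → step 24: x=0.329, v=0.070, θ₁=-0.649, ω₁=-2.442, θ₂=-0.067, ω₂=1.049
apply F[24]=-10.000 → step 25: x=0.329, v=-0.025, θ₁=-0.699, ω₁=-2.603, θ₂=-0.044, ω₂=1.250
apply F[25]=-10.000 → step 26: x=0.328, v=-0.121, θ₁=-0.753, ω₁=-2.776, θ₂=-0.017, ω₂=1.449
apply F[26]=-10.000 → step 27: x=0.324, v=-0.219, θ₁=-0.810, ω₁=-2.959, θ₂=0.014, ω₂=1.640
apply F[27]=-10.000 → step 28: x=0.319, v=-0.321, θ₁=-0.872, ω₁=-3.150, θ₂=0.048, ω₂=1.818
apply F[28]=-10.000 → step 29: x=0.312, v=-0.426, θ₁=-0.937, ω₁=-3.348, θ₂=0.086, ω₂=1.977
apply F[29]=-10.000 → step 30: x=0.302, v=-0.534, θ₁=-1.006, ω₁=-3.554, θ₂=0.127, ω₂=2.113
apply F[30]=-10.000 → step 31: x=0.290, v=-0.647, θ₁=-1.079, ω₁=-3.769, θ₂=0.171, ω₂=2.222
apply F[31]=-10.000 → step 32: x=0.276, v=-0.765, θ₁=-1.156, ω₁=-3.998, θ₂=0.216, ω₂=2.297
apply F[32]=-10.000 → step 33: x=0.260, v=-0.888, θ₁=-1.239, ω₁=-4.244, θ₂=0.262, ω₂=2.335
apply F[33]=-10.000 → step 34: x=0.241, v=-1.018, θ₁=-1.326, ω₁=-4.516, θ₂=0.309, ω₂=2.328
apply F[34]=-10.000 → step 35: x=0.219, v=-1.157, θ₁=-1.420, ω₁=-4.821, θ₂=0.355, ω₂=2.270
Max |angle| over trajectory = 1.420 rad; bound = 0.913 → exceeded.

Answer: no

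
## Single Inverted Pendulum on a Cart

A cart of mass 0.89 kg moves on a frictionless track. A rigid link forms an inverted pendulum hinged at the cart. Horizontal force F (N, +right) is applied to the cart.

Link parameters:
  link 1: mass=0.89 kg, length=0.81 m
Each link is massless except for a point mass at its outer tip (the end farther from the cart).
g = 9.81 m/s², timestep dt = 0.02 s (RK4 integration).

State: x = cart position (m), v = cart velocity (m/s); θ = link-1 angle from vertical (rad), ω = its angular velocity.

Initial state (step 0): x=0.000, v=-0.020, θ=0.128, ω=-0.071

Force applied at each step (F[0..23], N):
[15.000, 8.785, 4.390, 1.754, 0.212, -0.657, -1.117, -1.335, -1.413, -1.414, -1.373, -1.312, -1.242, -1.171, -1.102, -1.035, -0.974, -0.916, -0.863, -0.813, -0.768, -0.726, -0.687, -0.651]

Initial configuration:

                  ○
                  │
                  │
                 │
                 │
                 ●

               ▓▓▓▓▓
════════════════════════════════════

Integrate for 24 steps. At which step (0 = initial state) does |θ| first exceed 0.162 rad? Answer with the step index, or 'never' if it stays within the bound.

Answer: never

Derivation:
apply F[0]=+15.000 → step 1: x=0.003, v=0.288, θ=0.123, ω=-0.418
apply F[1]=+8.785 → step 2: x=0.010, v=0.460, θ=0.113, ω=-0.600
apply F[2]=+4.390 → step 3: x=0.020, v=0.538, θ=0.100, ω=-0.670
apply F[3]=+1.754 → step 4: x=0.031, v=0.560, θ=0.087, ω=-0.674
apply F[4]=+0.212 → step 5: x=0.042, v=0.549, θ=0.074, ω=-0.642
apply F[5]=-0.657 → step 6: x=0.053, v=0.522, θ=0.061, ω=-0.592
apply F[6]=-1.117 → step 7: x=0.063, v=0.486, θ=0.050, ω=-0.535
apply F[7]=-1.335 → step 8: x=0.072, v=0.448, θ=0.040, ω=-0.476
apply F[8]=-1.413 → step 9: x=0.081, v=0.409, θ=0.031, ω=-0.420
apply F[9]=-1.414 → step 10: x=0.089, v=0.372, θ=0.023, ω=-0.368
apply F[10]=-1.373 → step 11: x=0.096, v=0.338, θ=0.016, ω=-0.320
apply F[11]=-1.312 → step 12: x=0.102, v=0.306, θ=0.010, ω=-0.278
apply F[12]=-1.242 → step 13: x=0.108, v=0.276, θ=0.005, ω=-0.239
apply F[13]=-1.171 → step 14: x=0.113, v=0.249, θ=0.001, ω=-0.206
apply F[14]=-1.102 → step 15: x=0.118, v=0.225, θ=-0.003, ω=-0.176
apply F[15]=-1.035 → step 16: x=0.122, v=0.203, θ=-0.006, ω=-0.149
apply F[16]=-0.974 → step 17: x=0.126, v=0.182, θ=-0.009, ω=-0.126
apply F[17]=-0.916 → step 18: x=0.130, v=0.164, θ=-0.011, ω=-0.105
apply F[18]=-0.863 → step 19: x=0.133, v=0.147, θ=-0.013, ω=-0.088
apply F[19]=-0.813 → step 20: x=0.136, v=0.131, θ=-0.015, ω=-0.072
apply F[20]=-0.768 → step 21: x=0.138, v=0.117, θ=-0.016, ω=-0.058
apply F[21]=-0.726 → step 22: x=0.140, v=0.104, θ=-0.017, ω=-0.046
apply F[22]=-0.687 → step 23: x=0.142, v=0.092, θ=-0.018, ω=-0.036
apply F[23]=-0.651 → step 24: x=0.144, v=0.081, θ=-0.019, ω=-0.026
max |θ| = 0.128 ≤ 0.162 over all 25 states.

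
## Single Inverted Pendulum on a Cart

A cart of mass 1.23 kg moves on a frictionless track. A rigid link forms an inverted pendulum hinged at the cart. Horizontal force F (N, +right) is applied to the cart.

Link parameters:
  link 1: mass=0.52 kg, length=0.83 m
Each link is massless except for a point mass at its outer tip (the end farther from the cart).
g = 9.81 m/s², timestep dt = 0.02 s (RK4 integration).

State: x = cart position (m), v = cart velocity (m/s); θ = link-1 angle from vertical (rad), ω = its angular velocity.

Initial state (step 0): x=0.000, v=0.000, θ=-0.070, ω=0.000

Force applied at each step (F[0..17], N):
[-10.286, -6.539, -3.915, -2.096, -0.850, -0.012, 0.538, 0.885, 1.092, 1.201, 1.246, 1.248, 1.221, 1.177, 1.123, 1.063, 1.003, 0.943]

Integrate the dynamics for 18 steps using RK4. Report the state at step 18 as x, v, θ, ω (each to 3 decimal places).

apply F[0]=-10.286 → step 1: x=-0.002, v=-0.161, θ=-0.068, ω=0.177
apply F[1]=-6.539 → step 2: x=-0.006, v=-0.262, θ=-0.064, ω=0.283
apply F[2]=-3.915 → step 3: x=-0.012, v=-0.320, θ=-0.057, ω=0.339
apply F[3]=-2.096 → step 4: x=-0.018, v=-0.350, θ=-0.050, ω=0.362
apply F[4]=-0.850 → step 5: x=-0.025, v=-0.360, θ=-0.043, ω=0.363
apply F[5]=-0.012 → step 6: x=-0.033, v=-0.357, θ=-0.036, ω=0.350
apply F[6]=+0.538 → step 7: x=-0.040, v=-0.346, θ=-0.029, ω=0.328
apply F[7]=+0.885 → step 8: x=-0.046, v=-0.329, θ=-0.023, ω=0.302
apply F[8]=+1.092 → step 9: x=-0.053, v=-0.310, θ=-0.017, ω=0.274
apply F[9]=+1.201 → step 10: x=-0.059, v=-0.289, θ=-0.012, ω=0.246
apply F[10]=+1.246 → step 11: x=-0.064, v=-0.268, θ=-0.007, ω=0.218
apply F[11]=+1.248 → step 12: x=-0.070, v=-0.247, θ=-0.003, ω=0.192
apply F[12]=+1.221 → step 13: x=-0.074, v=-0.227, θ=0.000, ω=0.167
apply F[13]=+1.177 → step 14: x=-0.079, v=-0.208, θ=0.003, ω=0.145
apply F[14]=+1.123 → step 15: x=-0.083, v=-0.190, θ=0.006, ω=0.125
apply F[15]=+1.063 → step 16: x=-0.086, v=-0.174, θ=0.008, ω=0.106
apply F[16]=+1.003 → step 17: x=-0.090, v=-0.158, θ=0.010, ω=0.090
apply F[17]=+0.943 → step 18: x=-0.093, v=-0.144, θ=0.012, ω=0.075

Answer: x=-0.093, v=-0.144, θ=0.012, ω=0.075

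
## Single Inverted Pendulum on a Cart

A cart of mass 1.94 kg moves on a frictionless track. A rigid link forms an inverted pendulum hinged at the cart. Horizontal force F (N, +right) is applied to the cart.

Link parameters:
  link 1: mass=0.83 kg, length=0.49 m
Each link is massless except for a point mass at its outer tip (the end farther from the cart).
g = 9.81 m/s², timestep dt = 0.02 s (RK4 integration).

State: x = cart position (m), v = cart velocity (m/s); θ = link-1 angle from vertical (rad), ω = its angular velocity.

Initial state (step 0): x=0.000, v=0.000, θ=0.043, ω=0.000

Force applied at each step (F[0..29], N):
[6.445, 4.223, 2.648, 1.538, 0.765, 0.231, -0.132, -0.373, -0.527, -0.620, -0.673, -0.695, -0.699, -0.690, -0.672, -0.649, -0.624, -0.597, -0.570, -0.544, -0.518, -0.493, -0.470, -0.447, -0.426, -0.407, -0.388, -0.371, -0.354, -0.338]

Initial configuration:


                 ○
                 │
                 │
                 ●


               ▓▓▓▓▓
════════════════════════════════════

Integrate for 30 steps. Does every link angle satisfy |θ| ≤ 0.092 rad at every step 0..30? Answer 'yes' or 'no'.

Answer: yes

Derivation:
apply F[0]=+6.445 → step 1: x=0.001, v=0.063, θ=0.042, ω=-0.111
apply F[1]=+4.223 → step 2: x=0.002, v=0.103, θ=0.039, ω=-0.177
apply F[2]=+2.648 → step 3: x=0.005, v=0.127, θ=0.035, ω=-0.211
apply F[3]=+1.538 → step 4: x=0.007, v=0.140, θ=0.031, ω=-0.225
apply F[4]=+0.765 → step 5: x=0.010, v=0.146, θ=0.026, ω=-0.224
apply F[5]=+0.231 → step 6: x=0.013, v=0.146, θ=0.022, ω=-0.215
apply F[6]=-0.132 → step 7: x=0.016, v=0.143, θ=0.018, ω=-0.201
apply F[7]=-0.373 → step 8: x=0.019, v=0.138, θ=0.014, ω=-0.184
apply F[8]=-0.527 → step 9: x=0.021, v=0.131, θ=0.010, ω=-0.166
apply F[9]=-0.620 → step 10: x=0.024, v=0.124, θ=0.007, ω=-0.148
apply F[10]=-0.673 → step 11: x=0.026, v=0.117, θ=0.004, ω=-0.131
apply F[11]=-0.695 → step 12: x=0.029, v=0.109, θ=0.002, ω=-0.114
apply F[12]=-0.699 → step 13: x=0.031, v=0.102, θ=-0.000, ω=-0.099
apply F[13]=-0.690 → step 14: x=0.033, v=0.095, θ=-0.002, ω=-0.085
apply F[14]=-0.672 → step 15: x=0.035, v=0.088, θ=-0.004, ω=-0.073
apply F[15]=-0.649 → step 16: x=0.036, v=0.082, θ=-0.005, ω=-0.061
apply F[16]=-0.624 → step 17: x=0.038, v=0.076, θ=-0.006, ω=-0.051
apply F[17]=-0.597 → step 18: x=0.039, v=0.071, θ=-0.007, ω=-0.043
apply F[18]=-0.570 → step 19: x=0.041, v=0.065, θ=-0.008, ω=-0.035
apply F[19]=-0.544 → step 20: x=0.042, v=0.060, θ=-0.008, ω=-0.028
apply F[20]=-0.518 → step 21: x=0.043, v=0.056, θ=-0.009, ω=-0.022
apply F[21]=-0.493 → step 22: x=0.044, v=0.051, θ=-0.009, ω=-0.017
apply F[22]=-0.470 → step 23: x=0.045, v=0.047, θ=-0.010, ω=-0.012
apply F[23]=-0.447 → step 24: x=0.046, v=0.044, θ=-0.010, ω=-0.008
apply F[24]=-0.426 → step 25: x=0.047, v=0.040, θ=-0.010, ω=-0.005
apply F[25]=-0.407 → step 26: x=0.048, v=0.037, θ=-0.010, ω=-0.002
apply F[26]=-0.388 → step 27: x=0.048, v=0.033, θ=-0.010, ω=0.000
apply F[27]=-0.371 → step 28: x=0.049, v=0.030, θ=-0.010, ω=0.003
apply F[28]=-0.354 → step 29: x=0.050, v=0.028, θ=-0.010, ω=0.004
apply F[29]=-0.338 → step 30: x=0.050, v=0.025, θ=-0.010, ω=0.006
Max |angle| over trajectory = 0.043 rad; bound = 0.092 → within bound.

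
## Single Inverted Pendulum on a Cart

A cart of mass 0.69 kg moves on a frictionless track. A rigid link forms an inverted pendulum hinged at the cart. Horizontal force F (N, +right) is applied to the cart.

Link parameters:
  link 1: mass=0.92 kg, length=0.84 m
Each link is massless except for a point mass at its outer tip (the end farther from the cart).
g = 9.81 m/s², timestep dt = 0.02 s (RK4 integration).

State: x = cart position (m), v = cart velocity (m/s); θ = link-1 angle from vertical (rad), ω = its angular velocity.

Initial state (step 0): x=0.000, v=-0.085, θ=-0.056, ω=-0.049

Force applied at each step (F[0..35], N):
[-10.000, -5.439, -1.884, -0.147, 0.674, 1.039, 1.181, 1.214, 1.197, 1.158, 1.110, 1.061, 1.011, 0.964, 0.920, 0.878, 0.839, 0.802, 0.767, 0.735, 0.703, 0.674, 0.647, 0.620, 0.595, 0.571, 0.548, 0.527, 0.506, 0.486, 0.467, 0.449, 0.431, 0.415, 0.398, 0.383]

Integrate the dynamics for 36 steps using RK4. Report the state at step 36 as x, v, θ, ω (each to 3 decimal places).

Answer: x=-0.155, v=-0.012, θ=0.023, ω=-0.033

Derivation:
apply F[0]=-10.000 → step 1: x=-0.004, v=-0.359, θ=-0.054, ω=0.264
apply F[1]=-5.439 → step 2: x=-0.013, v=-0.503, θ=-0.047, ω=0.424
apply F[2]=-1.884 → step 3: x=-0.024, v=-0.547, θ=-0.038, ω=0.465
apply F[3]=-0.147 → step 4: x=-0.034, v=-0.543, θ=-0.029, ω=0.452
apply F[4]=+0.674 → step 5: x=-0.045, v=-0.517, θ=-0.020, ω=0.416
apply F[5]=+1.039 → step 6: x=-0.055, v=-0.482, θ=-0.012, ω=0.371
apply F[6]=+1.181 → step 7: x=-0.064, v=-0.446, θ=-0.005, ω=0.326
apply F[7]=+1.214 → step 8: x=-0.073, v=-0.410, θ=0.001, ω=0.283
apply F[8]=+1.197 → step 9: x=-0.081, v=-0.376, θ=0.006, ω=0.243
apply F[9]=+1.158 → step 10: x=-0.088, v=-0.345, θ=0.010, ω=0.208
apply F[10]=+1.110 → step 11: x=-0.095, v=-0.316, θ=0.014, ω=0.176
apply F[11]=+1.061 → step 12: x=-0.101, v=-0.289, θ=0.017, ω=0.148
apply F[12]=+1.011 → step 13: x=-0.106, v=-0.265, θ=0.020, ω=0.124
apply F[13]=+0.964 → step 14: x=-0.111, v=-0.243, θ=0.022, ω=0.102
apply F[14]=+0.920 → step 15: x=-0.116, v=-0.222, θ=0.024, ω=0.083
apply F[15]=+0.878 → step 16: x=-0.120, v=-0.203, θ=0.026, ω=0.066
apply F[16]=+0.839 → step 17: x=-0.124, v=-0.186, θ=0.027, ω=0.052
apply F[17]=+0.802 → step 18: x=-0.128, v=-0.170, θ=0.028, ω=0.039
apply F[18]=+0.767 → step 19: x=-0.131, v=-0.155, θ=0.029, ω=0.028
apply F[19]=+0.735 → step 20: x=-0.134, v=-0.141, θ=0.029, ω=0.018
apply F[20]=+0.703 → step 21: x=-0.136, v=-0.128, θ=0.029, ω=0.010
apply F[21]=+0.674 → step 22: x=-0.139, v=-0.117, θ=0.029, ω=0.003
apply F[22]=+0.647 → step 23: x=-0.141, v=-0.106, θ=0.029, ω=-0.003
apply F[23]=+0.620 → step 24: x=-0.143, v=-0.095, θ=0.029, ω=-0.009
apply F[24]=+0.595 → step 25: x=-0.145, v=-0.086, θ=0.029, ω=-0.013
apply F[25]=+0.571 → step 26: x=-0.147, v=-0.077, θ=0.029, ω=-0.017
apply F[26]=+0.548 → step 27: x=-0.148, v=-0.068, θ=0.028, ω=-0.021
apply F[27]=+0.527 → step 28: x=-0.149, v=-0.060, θ=0.028, ω=-0.023
apply F[28]=+0.506 → step 29: x=-0.150, v=-0.053, θ=0.027, ω=-0.026
apply F[29]=+0.486 → step 30: x=-0.151, v=-0.046, θ=0.027, ω=-0.028
apply F[30]=+0.467 → step 31: x=-0.152, v=-0.040, θ=0.026, ω=-0.029
apply F[31]=+0.449 → step 32: x=-0.153, v=-0.033, θ=0.026, ω=-0.030
apply F[32]=+0.431 → step 33: x=-0.154, v=-0.027, θ=0.025, ω=-0.031
apply F[33]=+0.415 → step 34: x=-0.154, v=-0.022, θ=0.025, ω=-0.032
apply F[34]=+0.398 → step 35: x=-0.155, v=-0.017, θ=0.024, ω=-0.033
apply F[35]=+0.383 → step 36: x=-0.155, v=-0.012, θ=0.023, ω=-0.033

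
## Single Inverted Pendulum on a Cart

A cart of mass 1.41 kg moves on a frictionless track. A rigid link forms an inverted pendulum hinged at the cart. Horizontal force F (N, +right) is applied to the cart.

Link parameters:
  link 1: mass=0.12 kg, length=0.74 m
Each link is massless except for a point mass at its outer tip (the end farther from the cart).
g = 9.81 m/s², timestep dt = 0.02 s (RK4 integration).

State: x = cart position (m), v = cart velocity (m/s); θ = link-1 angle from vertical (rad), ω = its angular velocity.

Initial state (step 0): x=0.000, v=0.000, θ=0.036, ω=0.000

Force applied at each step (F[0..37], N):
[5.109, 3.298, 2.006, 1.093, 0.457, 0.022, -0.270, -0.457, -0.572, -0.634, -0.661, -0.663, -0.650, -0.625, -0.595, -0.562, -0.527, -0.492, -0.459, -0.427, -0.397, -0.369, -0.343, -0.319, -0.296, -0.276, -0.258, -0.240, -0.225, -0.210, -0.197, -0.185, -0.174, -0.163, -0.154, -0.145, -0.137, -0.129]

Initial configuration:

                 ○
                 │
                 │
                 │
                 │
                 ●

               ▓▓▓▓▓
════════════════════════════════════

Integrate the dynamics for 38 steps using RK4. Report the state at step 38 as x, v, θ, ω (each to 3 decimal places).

apply F[0]=+5.109 → step 1: x=0.001, v=0.072, θ=0.035, ω=-0.088
apply F[1]=+3.298 → step 2: x=0.003, v=0.118, θ=0.033, ω=-0.141
apply F[2]=+2.006 → step 3: x=0.005, v=0.146, θ=0.030, ω=-0.170
apply F[3]=+1.093 → step 4: x=0.008, v=0.161, θ=0.026, ω=-0.183
apply F[4]=+0.457 → step 5: x=0.012, v=0.167, θ=0.023, ω=-0.185
apply F[5]=+0.022 → step 6: x=0.015, v=0.167, θ=0.019, ω=-0.179
apply F[6]=-0.270 → step 7: x=0.018, v=0.163, θ=0.015, ω=-0.169
apply F[7]=-0.457 → step 8: x=0.021, v=0.156, θ=0.012, ω=-0.157
apply F[8]=-0.572 → step 9: x=0.024, v=0.148, θ=0.009, ω=-0.143
apply F[9]=-0.634 → step 10: x=0.027, v=0.139, θ=0.006, ω=-0.128
apply F[10]=-0.661 → step 11: x=0.030, v=0.129, θ=0.004, ω=-0.114
apply F[11]=-0.663 → step 12: x=0.033, v=0.120, θ=0.002, ω=-0.101
apply F[12]=-0.650 → step 13: x=0.035, v=0.111, θ=-0.000, ω=-0.088
apply F[13]=-0.625 → step 14: x=0.037, v=0.102, θ=-0.002, ω=-0.076
apply F[14]=-0.595 → step 15: x=0.039, v=0.093, θ=-0.003, ω=-0.065
apply F[15]=-0.562 → step 16: x=0.041, v=0.086, θ=-0.004, ω=-0.056
apply F[16]=-0.527 → step 17: x=0.042, v=0.078, θ=-0.005, ω=-0.047
apply F[17]=-0.492 → step 18: x=0.044, v=0.071, θ=-0.006, ω=-0.039
apply F[18]=-0.459 → step 19: x=0.045, v=0.065, θ=-0.007, ω=-0.032
apply F[19]=-0.427 → step 20: x=0.046, v=0.059, θ=-0.007, ω=-0.026
apply F[20]=-0.397 → step 21: x=0.048, v=0.053, θ=-0.008, ω=-0.021
apply F[21]=-0.369 → step 22: x=0.049, v=0.048, θ=-0.008, ω=-0.016
apply F[22]=-0.343 → step 23: x=0.049, v=0.044, θ=-0.009, ω=-0.012
apply F[23]=-0.319 → step 24: x=0.050, v=0.039, θ=-0.009, ω=-0.008
apply F[24]=-0.296 → step 25: x=0.051, v=0.035, θ=-0.009, ω=-0.005
apply F[25]=-0.276 → step 26: x=0.052, v=0.031, θ=-0.009, ω=-0.003
apply F[26]=-0.258 → step 27: x=0.052, v=0.028, θ=-0.009, ω=-0.000
apply F[27]=-0.240 → step 28: x=0.053, v=0.025, θ=-0.009, ω=0.002
apply F[28]=-0.225 → step 29: x=0.053, v=0.022, θ=-0.009, ω=0.004
apply F[29]=-0.210 → step 30: x=0.054, v=0.019, θ=-0.009, ω=0.005
apply F[30]=-0.197 → step 31: x=0.054, v=0.016, θ=-0.009, ω=0.006
apply F[31]=-0.185 → step 32: x=0.054, v=0.014, θ=-0.009, ω=0.007
apply F[32]=-0.174 → step 33: x=0.055, v=0.011, θ=-0.009, ω=0.008
apply F[33]=-0.163 → step 34: x=0.055, v=0.009, θ=-0.008, ω=0.009
apply F[34]=-0.154 → step 35: x=0.055, v=0.007, θ=-0.008, ω=0.009
apply F[35]=-0.145 → step 36: x=0.055, v=0.005, θ=-0.008, ω=0.010
apply F[36]=-0.137 → step 37: x=0.055, v=0.003, θ=-0.008, ω=0.010
apply F[37]=-0.129 → step 38: x=0.055, v=0.002, θ=-0.008, ω=0.010

Answer: x=0.055, v=0.002, θ=-0.008, ω=0.010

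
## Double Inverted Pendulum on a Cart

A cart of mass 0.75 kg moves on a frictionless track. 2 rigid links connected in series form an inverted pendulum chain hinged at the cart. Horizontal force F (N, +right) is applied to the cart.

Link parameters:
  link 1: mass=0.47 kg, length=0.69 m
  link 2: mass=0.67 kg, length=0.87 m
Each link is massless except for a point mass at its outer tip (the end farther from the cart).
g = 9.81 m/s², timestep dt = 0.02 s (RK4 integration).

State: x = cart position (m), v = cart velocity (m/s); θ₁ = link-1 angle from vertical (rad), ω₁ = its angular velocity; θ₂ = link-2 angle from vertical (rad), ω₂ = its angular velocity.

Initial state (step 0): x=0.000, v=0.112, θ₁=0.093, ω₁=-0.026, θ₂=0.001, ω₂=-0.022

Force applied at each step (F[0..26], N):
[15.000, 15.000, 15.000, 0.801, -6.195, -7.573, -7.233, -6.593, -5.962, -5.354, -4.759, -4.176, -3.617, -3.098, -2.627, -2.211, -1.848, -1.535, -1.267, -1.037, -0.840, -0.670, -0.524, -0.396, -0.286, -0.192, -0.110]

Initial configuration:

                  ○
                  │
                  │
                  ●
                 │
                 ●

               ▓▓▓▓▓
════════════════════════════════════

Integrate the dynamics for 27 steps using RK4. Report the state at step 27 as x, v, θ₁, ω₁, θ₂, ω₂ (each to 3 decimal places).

apply F[0]=+15.000 → step 1: x=0.006, v=0.481, θ₁=0.088, ω₁=-0.490, θ₂=-0.000, ω₂=-0.079
apply F[1]=+15.000 → step 2: x=0.019, v=0.854, θ₁=0.073, ω₁=-0.970, θ₂=-0.002, ω₂=-0.128
apply F[2]=+15.000 → step 3: x=0.040, v=1.235, θ₁=0.049, ω₁=-1.477, θ₂=-0.005, ω₂=-0.164
apply F[3]=+0.801 → step 4: x=0.065, v=1.248, θ₁=0.019, ω₁=-1.472, θ₂=-0.009, ω₂=-0.183
apply F[4]=-6.195 → step 5: x=0.088, v=1.082, θ₁=-0.008, ω₁=-1.224, θ₂=-0.012, ω₂=-0.191
apply F[5]=-7.573 → step 6: x=0.108, v=0.885, θ₁=-0.029, ω₁=-0.946, θ₂=-0.016, ω₂=-0.188
apply F[6]=-7.233 → step 7: x=0.124, v=0.703, θ₁=-0.046, ω₁=-0.701, θ₂=-0.020, ω₂=-0.178
apply F[7]=-6.593 → step 8: x=0.136, v=0.543, θ₁=-0.058, ω₁=-0.497, θ₂=-0.023, ω₂=-0.161
apply F[8]=-5.962 → step 9: x=0.146, v=0.403, θ₁=-0.066, ω₁=-0.327, θ₂=-0.026, ω₂=-0.140
apply F[9]=-5.354 → step 10: x=0.153, v=0.281, θ₁=-0.071, ω₁=-0.188, θ₂=-0.029, ω₂=-0.117
apply F[10]=-4.759 → step 11: x=0.157, v=0.177, θ₁=-0.074, ω₁=-0.075, θ₂=-0.031, ω₂=-0.093
apply F[11]=-4.176 → step 12: x=0.160, v=0.088, θ₁=-0.074, ω₁=0.015, θ₂=-0.032, ω₂=-0.069
apply F[12]=-3.617 → step 13: x=0.161, v=0.014, θ₁=-0.073, ω₁=0.084, θ₂=-0.034, ω₂=-0.046
apply F[13]=-3.098 → step 14: x=0.160, v=-0.047, θ₁=-0.071, ω₁=0.135, θ₂=-0.034, ω₂=-0.025
apply F[14]=-2.627 → step 15: x=0.159, v=-0.096, θ₁=-0.068, ω₁=0.172, θ₂=-0.035, ω₂=-0.006
apply F[15]=-2.211 → step 16: x=0.157, v=-0.135, θ₁=-0.064, ω₁=0.197, θ₂=-0.035, ω₂=0.012
apply F[16]=-1.848 → step 17: x=0.154, v=-0.166, θ₁=-0.060, ω₁=0.213, θ₂=-0.034, ω₂=0.027
apply F[17]=-1.535 → step 18: x=0.150, v=-0.189, θ₁=-0.056, ω₁=0.221, θ₂=-0.034, ω₂=0.040
apply F[18]=-1.267 → step 19: x=0.146, v=-0.207, θ₁=-0.051, ω₁=0.223, θ₂=-0.033, ω₂=0.051
apply F[19]=-1.037 → step 20: x=0.142, v=-0.220, θ₁=-0.047, ω₁=0.221, θ₂=-0.032, ω₂=0.060
apply F[20]=-0.840 → step 21: x=0.137, v=-0.229, θ₁=-0.043, ω₁=0.216, θ₂=-0.030, ω₂=0.068
apply F[21]=-0.670 → step 22: x=0.133, v=-0.235, θ₁=-0.038, ω₁=0.208, θ₂=-0.029, ω₂=0.074
apply F[22]=-0.524 → step 23: x=0.128, v=-0.238, θ₁=-0.034, ω₁=0.199, θ₂=-0.027, ω₂=0.078
apply F[23]=-0.396 → step 24: x=0.123, v=-0.239, θ₁=-0.030, ω₁=0.189, θ₂=-0.026, ω₂=0.082
apply F[24]=-0.286 → step 25: x=0.119, v=-0.238, θ₁=-0.027, ω₁=0.178, θ₂=-0.024, ω₂=0.084
apply F[25]=-0.192 → step 26: x=0.114, v=-0.236, θ₁=-0.023, ω₁=0.167, θ₂=-0.022, ω₂=0.085
apply F[26]=-0.110 → step 27: x=0.109, v=-0.232, θ₁=-0.020, ω₁=0.156, θ₂=-0.021, ω₂=0.085

Answer: x=0.109, v=-0.232, θ₁=-0.020, ω₁=0.156, θ₂=-0.021, ω₂=0.085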